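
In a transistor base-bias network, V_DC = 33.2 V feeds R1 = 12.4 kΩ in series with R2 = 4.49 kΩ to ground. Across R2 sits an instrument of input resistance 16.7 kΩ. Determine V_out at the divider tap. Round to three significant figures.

R2 ‖ R_L = (4.49 × 16.7)/(4.49 + 16.7) = 3.539 kΩ.
Then V_out = V_DC · R2'/(R1 + R2') = 33.2 × 3.539/15.94 = 7.371 V.
(Unloaded it would be 8.83 V; the load pulls it down.)

V_out ≈ 7.37 V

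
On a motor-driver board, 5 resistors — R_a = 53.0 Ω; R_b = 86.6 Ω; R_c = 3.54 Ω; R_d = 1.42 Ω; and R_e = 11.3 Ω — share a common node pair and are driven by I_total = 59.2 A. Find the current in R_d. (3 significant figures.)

I ≈ 37.7 A

Total conductance ΣG = 1/53.0 + 1/86.6 + 1/3.54 + 1/1.42 + 1/11.3 = 1.106 (units of 1/Ω).
Current divider: I(R_d) = I_total · G_k/ΣG = 59.2 × (0.7042/1.106) = 59.2 × 0.6369 = 37.71 A.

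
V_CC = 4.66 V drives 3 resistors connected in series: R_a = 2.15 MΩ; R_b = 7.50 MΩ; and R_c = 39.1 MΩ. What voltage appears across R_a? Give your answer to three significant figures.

ΣR = 2.15 + 7.50 + 39.1 = 48.75 MΩ.
By the voltage-divider rule, V = 4.66 × 2.150/48.75 = 0.2055 V.

V ≈ 0.206 V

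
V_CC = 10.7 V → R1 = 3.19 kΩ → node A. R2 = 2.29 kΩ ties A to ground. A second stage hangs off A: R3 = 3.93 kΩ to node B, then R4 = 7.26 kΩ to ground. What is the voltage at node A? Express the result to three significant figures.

V_A ≈ 4.00 V

The second stage (R3 + R4 = 11.19 kΩ) loads node A in parallel with R2.
Effective lower resistance at A: R2 ‖ 11.19 = 1.901 kΩ.
V_A = 10.7 × 1.901/(3.19 + 1.901) = 3.995 V.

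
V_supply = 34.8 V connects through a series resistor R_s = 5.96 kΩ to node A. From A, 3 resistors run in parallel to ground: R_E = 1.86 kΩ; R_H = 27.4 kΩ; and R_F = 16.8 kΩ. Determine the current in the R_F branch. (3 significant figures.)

I ≈ 0.434 mA

Combine the parallel branches: R_p = (1/1.86 + 1/27.4 + 1/16.8)⁻¹ = 1.578 kΩ.
V_A = 34.8 × 1.578/7.538 = 7.286 V.
I(R_F) = V_A / R_F = 7.286/16.8 = 0.4337 mA.
(Equivalently: I_total = 4.617 mA, then current-divider fraction G_k/ΣG = 0.09394.)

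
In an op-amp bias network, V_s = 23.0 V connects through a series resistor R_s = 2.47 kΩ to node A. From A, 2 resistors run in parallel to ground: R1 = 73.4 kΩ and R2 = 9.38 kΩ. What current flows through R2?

I ≈ 1.89 mA

Equivalent of the parallel group: R_p = 8.317 kΩ.
Node voltage V_A = V_s · R_p/(R_s + R_p) = 23.0 × 0.7710 = 17.73 V.
Branch current I = V_A/R2 = 17.73/9.38 = 1.891 mA.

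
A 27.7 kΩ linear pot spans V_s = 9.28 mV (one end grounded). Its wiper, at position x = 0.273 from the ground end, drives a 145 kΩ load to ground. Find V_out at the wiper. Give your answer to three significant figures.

Split the track: R_lower = x·R_p = 7.562 kΩ, R_upper = (1−x)·R_p = 20.14 kΩ.
Lower segment in parallel with the load: 7.562 ‖ 145 = 7.187 kΩ.
Loaded-divider output: V_out = 9.28 × 0.2630 = 2.441 mV.

V_out ≈ 2.44 mV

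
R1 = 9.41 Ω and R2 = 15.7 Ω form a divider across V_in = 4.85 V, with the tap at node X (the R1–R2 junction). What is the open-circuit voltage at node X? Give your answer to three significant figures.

V_th ≈ 3.03 V

V_th is the unloaded tap voltage: V_in · R2/(R1+R2) = 4.85 × 0.6252 = 3.032 V.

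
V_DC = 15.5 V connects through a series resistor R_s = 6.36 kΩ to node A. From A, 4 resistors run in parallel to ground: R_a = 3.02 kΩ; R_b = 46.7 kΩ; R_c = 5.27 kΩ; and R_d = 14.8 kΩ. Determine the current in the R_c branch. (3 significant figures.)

Combine the parallel branches: R_p = (1/3.02 + 1/46.7 + 1/5.27 + 1/14.8)⁻¹ = 1.640 kΩ.
V_A = 15.5 × 1.640/8.000 = 3.177 V.
Branch current I = V_A/R_c = 3.177/5.27 = 0.6029 mA.
(Check via current divider: I_total = 1.938 mA; share G_k/ΣG = 0.3111 → same result.)

I ≈ 0.603 mA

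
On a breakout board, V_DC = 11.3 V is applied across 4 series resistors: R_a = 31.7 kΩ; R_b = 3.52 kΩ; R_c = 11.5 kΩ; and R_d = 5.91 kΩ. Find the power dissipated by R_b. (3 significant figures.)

P ≈ 0.162 mW

Series current I = V_DC/ΣR = 11.3/52.63 = 0.2147 mA.
P = I²R = 0.04610 × 3.52 = 0.1623 mW.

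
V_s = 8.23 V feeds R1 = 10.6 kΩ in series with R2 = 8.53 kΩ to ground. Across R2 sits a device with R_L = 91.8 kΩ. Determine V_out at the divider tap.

R2 ‖ R_L = (8.53 × 91.8)/(8.53 + 91.8) = 7.805 kΩ.
Then V_out = V_s · R2'/(R1 + R2') = 8.23 × 7.805/18.40 = 3.490 V.

V_out ≈ 3.49 V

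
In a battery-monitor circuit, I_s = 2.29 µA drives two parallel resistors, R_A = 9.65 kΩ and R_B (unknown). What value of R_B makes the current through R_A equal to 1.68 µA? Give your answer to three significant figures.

R_B ≈ 26.6 kΩ

In a two-way split, I_A/I_s = R_B/(R_A + R_B).
With f = 0.7336, R_B = R_A · f/(1−f) = 9.65 × 2.754 = 26.58 kΩ.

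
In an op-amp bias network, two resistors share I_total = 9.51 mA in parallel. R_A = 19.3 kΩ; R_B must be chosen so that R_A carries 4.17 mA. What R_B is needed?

Two-branch current divider: I_A = I_total · R_B/(R_A + R_B).
With f = 0.4385, R_B = R_A · f/(1−f) = 19.3 × 0.7809 = 15.07 kΩ.

R_B ≈ 15.1 kΩ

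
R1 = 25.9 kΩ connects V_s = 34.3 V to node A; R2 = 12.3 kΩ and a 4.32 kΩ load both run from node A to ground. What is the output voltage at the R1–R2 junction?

V_out ≈ 3.77 V

The load sits in parallel with R2, giving an effective lower resistance R2' = R2·R_L/(R2+R_L) = 3.197 kΩ.
Now apply the divider: V_out = 34.3 × 0.1099 = 3.769 V.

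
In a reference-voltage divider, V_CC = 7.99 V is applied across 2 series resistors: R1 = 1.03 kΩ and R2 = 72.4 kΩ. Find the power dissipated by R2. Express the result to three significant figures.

The common current is I = 7.99/73.43 = 0.1088 mA.
V(R2) = I·R = 7.878 V; P = V·I = 7.878 × 0.1088 = 0.8572 mW.

P ≈ 0.857 mW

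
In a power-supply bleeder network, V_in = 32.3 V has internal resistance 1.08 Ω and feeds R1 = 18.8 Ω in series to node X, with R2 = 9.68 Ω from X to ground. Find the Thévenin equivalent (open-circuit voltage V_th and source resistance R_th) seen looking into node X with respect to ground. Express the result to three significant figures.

V_th ≈ 10.6 V, R_th ≈ 6.51 Ω

R1' = 1.08 + 18.8 = 19.88 Ω (source resistance + R1).
With X open, the divider is unloaded: V_th = 32.3 × 9.68/29.56 = 10.58 V.
Looking into X with the source shorted: R_th = R1'·R2/(R1'+R2) = 19.88 × 9.68/29.56 = 6.510 Ω.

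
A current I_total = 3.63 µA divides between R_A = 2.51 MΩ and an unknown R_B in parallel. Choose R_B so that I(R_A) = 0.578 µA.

R_B ≈ 0.475 MΩ

The fraction through R_A equals R_B/(R_A+R_B).
With f = 0.1592, R_B = R_A · f/(1−f) = 2.51 × 0.1894 = 0.4754 MΩ.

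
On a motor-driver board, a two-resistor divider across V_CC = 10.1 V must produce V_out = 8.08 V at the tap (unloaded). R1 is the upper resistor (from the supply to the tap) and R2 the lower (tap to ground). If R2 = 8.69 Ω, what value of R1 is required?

R1 ≈ 2.17 Ω

Required fraction k = V_out/V_CC = 0.8000.
Rearranging, R1 = R2·(1−k)/k = 8.69 × 0.2500 = 2.172 Ω.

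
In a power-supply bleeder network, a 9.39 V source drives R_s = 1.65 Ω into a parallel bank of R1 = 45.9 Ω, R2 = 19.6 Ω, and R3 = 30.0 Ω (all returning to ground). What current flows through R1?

Parallel bank: R_p = 1/(1/45.9 + 1/19.6 + 1/30.0) = 9.421 Ω.
Node voltage V_A = V_DC · R_p/(R_s + R_p) = 9.39 × 0.8510 = 7.991 V.
I(R1) = V_A / R1 = 7.991/45.9 = 0.1741 A.

I ≈ 0.174 A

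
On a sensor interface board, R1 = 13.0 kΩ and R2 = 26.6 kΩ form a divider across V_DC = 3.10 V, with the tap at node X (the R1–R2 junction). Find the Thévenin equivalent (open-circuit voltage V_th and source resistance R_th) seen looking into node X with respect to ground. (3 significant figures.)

Open-circuit (no load on X): V_th = V_DC · R2/(R1 + R2) = 3.10 × 26.6/(13.00 + 26.6) = 2.082 V.
With V_DC suppressed (replaced by a short), R_th = R1 ‖ R2 = (13.00 × 26.6)/(13.00 + 26.6) = 8.732 kΩ.

V_th ≈ 2.08 V, R_th ≈ 8.73 kΩ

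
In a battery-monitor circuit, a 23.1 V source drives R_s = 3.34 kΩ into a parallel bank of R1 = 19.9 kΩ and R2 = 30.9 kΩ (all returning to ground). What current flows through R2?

I ≈ 0.586 mA

Parallel bank: R_p = 1/(1/19.9 + 1/30.9) = 12.10 kΩ.
V_A = 23.1 × 12.10/15.44 = 18.10 V.
I(R2) = V_A / R2 = 18.10/30.9 = 0.5859 mA.
(Equivalently: I_total = 1.496 mA, then current-divider fraction G_k/ΣG = 0.3917.)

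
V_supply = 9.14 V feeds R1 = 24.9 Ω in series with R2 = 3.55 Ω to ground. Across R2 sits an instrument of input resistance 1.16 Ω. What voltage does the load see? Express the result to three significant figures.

The load sits in parallel with R2, giving an effective lower resistance R2' = R2·R_L/(R2+R_L) = 0.8743 Ω.
Now apply the divider: V_out = 9.14 × 0.03392 = 0.3100 V.

V_out ≈ 0.310 V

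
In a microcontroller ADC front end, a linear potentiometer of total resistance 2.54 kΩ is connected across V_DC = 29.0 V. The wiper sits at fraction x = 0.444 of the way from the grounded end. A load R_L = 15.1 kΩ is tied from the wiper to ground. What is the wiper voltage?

Lower segment x·R_p = 1.128 kΩ; upper segment (1−x)·R_p = 1.412 kΩ.
Lower segment in parallel with the load: 1.128 ‖ 15.1 = 1.049 kΩ.
V_out = 29.0 × 1.049/(1.412 + 1.049) = 12.36 V.
(Unloaded: V_out = x·V_DC = 12.9 V.)

V_out ≈ 12.4 V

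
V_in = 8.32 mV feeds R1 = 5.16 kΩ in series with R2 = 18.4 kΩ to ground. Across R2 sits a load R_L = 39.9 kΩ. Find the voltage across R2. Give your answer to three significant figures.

The load sits in parallel with R2, giving an effective lower resistance R2' = R2·R_L/(R2+R_L) = 12.59 kΩ.
Then V_out = V_in · R2'/(R1 + R2') = 8.32 × 12.59/17.75 = 5.902 mV.
(Unloaded it would be 6.50 mV; the load pulls it down.)

V_out ≈ 5.90 mV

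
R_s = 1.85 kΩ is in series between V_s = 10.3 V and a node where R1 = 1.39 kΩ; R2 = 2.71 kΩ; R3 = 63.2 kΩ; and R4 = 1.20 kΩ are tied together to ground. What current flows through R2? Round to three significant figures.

I ≈ 0.829 mA

Parallel bank: R_p = 1/(1/1.39 + 1/2.71 + 1/63.2 + 1/1.20) = 0.5161 kΩ.
V_A by voltage divider: V_A = 10.3 × 0.5161/(1.85 + 0.5161) = 2.247 V.
I(R2) = V_A / R2 = 2.247/2.71 = 0.8290 mA.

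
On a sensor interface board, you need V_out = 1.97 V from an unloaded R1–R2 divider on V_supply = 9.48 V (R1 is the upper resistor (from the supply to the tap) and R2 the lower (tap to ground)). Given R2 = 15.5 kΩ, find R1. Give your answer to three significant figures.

V_out/V_supply = R2/(R1+R2) = 0.2078.
R1 = R2·(1/k − 1) = 15.5 × 3.812 = 59.09 kΩ.

R1 ≈ 59.1 kΩ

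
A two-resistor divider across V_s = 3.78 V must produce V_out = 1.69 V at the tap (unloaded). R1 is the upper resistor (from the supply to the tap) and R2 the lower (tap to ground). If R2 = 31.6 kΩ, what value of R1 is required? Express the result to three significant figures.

R1 ≈ 39.1 kΩ

The divider ratio is R2/(R1+R2) = 1.69/3.78 = 0.4471.
R1 = R2·(1/k − 1) = 31.6 × 1.237 = 39.08 kΩ.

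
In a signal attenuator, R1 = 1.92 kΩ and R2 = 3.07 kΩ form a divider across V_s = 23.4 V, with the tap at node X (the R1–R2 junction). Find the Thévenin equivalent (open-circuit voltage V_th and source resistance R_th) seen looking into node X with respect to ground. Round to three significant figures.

Open-circuit (no load on X): V_th = V_s · R2/(R1 + R2) = 23.4 × 3.07/(1.920 + 3.07) = 14.40 V.
Zeroing V_s shorts the top of R1 to ground, so R_th = R1 ‖ R2 = 1.181 kΩ.

V_th ≈ 14.4 V, R_th ≈ 1.18 kΩ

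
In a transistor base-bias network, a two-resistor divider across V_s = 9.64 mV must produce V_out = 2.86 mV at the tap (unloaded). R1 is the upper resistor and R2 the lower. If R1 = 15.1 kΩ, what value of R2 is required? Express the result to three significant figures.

R2 ≈ 6.37 kΩ

V_out/V_s = R2/(R1+R2) = 0.2967.
Rearranging, R2 = R1·k/(1−k) = 15.1 × 0.4218 = 6.370 kΩ.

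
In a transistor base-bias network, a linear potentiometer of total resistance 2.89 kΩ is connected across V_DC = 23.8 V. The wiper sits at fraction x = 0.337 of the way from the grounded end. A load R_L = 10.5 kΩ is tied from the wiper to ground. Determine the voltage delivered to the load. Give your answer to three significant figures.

Lower segment x·R_p = 0.9739 kΩ; upper segment (1−x)·R_p = 1.916 kΩ.
Lower segment in parallel with the load: 0.9739 ‖ 10.5 = 0.8913 kΩ.
V_out = 23.8 × 0.8913/(1.916 + 0.8913) = 7.556 V.

V_out ≈ 7.56 V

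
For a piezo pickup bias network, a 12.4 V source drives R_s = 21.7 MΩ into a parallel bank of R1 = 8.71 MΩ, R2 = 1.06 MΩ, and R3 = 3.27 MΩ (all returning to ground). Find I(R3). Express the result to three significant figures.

Combine the parallel branches: R_p = (1/8.71 + 1/1.06 + 1/3.27)⁻¹ = 0.7331 MΩ.
V_A by voltage divider: V_A = 12.4 × 0.7331/(21.7 + 0.7331) = 0.4052 V.
I(R3) = V_A / R3 = 0.4052/3.27 = 0.1239 µA.

I ≈ 0.124 µA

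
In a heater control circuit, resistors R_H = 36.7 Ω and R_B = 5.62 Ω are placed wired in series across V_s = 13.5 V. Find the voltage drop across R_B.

V ≈ 1.79 V

Series total: ΣR = 36.7 + 5.62 = 42.32 Ω.
V = V_s · R/ΣR = 13.5 × 0.1328 = 1.793 V.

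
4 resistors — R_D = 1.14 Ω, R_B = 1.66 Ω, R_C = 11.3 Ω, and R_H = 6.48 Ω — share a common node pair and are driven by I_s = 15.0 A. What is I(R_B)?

I ≈ 5.25 A

ΣG = 1/1.14 + 1/1.66 + 1/11.3 + 1/6.48 = 1.722.
R_B takes the fraction G_k/ΣG = 0.6024/1.722 = 0.3497, so I = 15.0 × 0.3497 = 5.246 A.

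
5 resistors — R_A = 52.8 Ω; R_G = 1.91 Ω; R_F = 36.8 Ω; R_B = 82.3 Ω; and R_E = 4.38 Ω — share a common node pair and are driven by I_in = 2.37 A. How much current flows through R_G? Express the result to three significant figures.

Total conductance ΣG = 1/52.8 + 1/1.91 + 1/36.8 + 1/82.3 + 1/4.38 = 0.8101 (units of 1/Ω).
Current divider: I(R_G) = I_in · G_k/ΣG = 2.37 × (0.5236/0.8101) = 2.37 × 0.6463 = 1.532 A.

I ≈ 1.53 A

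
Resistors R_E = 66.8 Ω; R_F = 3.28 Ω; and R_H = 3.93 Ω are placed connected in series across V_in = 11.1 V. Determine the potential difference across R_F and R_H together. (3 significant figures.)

V ≈ 1.08 V

ΣR = 66.8 + 3.28 + 3.93 = 74.01 Ω.
R_{R_F..R_H} = 3.28 + 3.93 = 7.210 Ω.
V = V_in · R/ΣR = 11.1 × 0.09742 = 1.081 V.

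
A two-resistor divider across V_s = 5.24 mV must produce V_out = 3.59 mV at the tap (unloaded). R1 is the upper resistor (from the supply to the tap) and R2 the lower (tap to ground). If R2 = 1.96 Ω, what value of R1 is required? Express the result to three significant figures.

The divider ratio is R2/(R1+R2) = 3.59/5.24 = 0.6851.
So R1 = R2 · (V_s/V_out − 1) = 1.96 × (5.24/3.59 − 1) = 1.96 × 0.4596 = 0.9008 Ω.

R1 ≈ 0.901 Ω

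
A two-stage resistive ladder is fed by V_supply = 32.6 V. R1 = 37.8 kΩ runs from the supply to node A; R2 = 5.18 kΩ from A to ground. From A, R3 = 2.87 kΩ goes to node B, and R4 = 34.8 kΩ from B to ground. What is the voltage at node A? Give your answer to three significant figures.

V_A ≈ 3.51 V

The second stage (R3 + R4 = 37.67 kΩ) loads node A in parallel with R2.
Effective lower resistance at A: R2 ‖ 37.67 = 4.554 kΩ.
First divider: V_A = V_supply · 4.554/(37.8 + 4.554) = 3.505 V.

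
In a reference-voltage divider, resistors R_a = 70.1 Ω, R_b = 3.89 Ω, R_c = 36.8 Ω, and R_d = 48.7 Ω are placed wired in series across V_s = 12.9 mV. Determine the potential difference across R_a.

V ≈ 5.67 mV

Series total: ΣR = 70.1 + 3.89 + 36.8 + 48.7 = 159.5 Ω.
By the voltage-divider rule, V = 12.9 × 70.10/159.5 = 5.670 mV.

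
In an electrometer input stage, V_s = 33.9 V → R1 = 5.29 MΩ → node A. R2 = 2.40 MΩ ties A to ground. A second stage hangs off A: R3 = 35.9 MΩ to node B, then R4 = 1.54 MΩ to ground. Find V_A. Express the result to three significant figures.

Looking into the second stage from A: R3 + R4 = 37.44 MΩ appears in parallel with R2.
Effective lower resistance at A: R2 ‖ 37.44 = 2.255 MΩ.
V_A = 33.9 × 2.255/(5.29 + 2.255) = 10.13 V.

V_A ≈ 10.1 V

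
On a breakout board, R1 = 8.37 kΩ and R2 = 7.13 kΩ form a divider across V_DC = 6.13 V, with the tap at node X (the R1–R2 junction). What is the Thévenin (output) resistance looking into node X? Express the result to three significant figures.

R_th ≈ 3.85 kΩ

With V_DC suppressed (replaced by a short), R_th = R1 ‖ R2 = (8.370 × 7.13)/(8.370 + 7.13) = 3.850 kΩ.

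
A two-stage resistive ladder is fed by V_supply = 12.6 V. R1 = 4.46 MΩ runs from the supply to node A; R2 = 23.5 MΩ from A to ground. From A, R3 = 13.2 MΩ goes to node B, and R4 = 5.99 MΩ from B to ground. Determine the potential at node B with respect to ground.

Looking into the second stage from A: R3 + R4 = 19.19 MΩ appears in parallel with R2.
R2 ‖ (R3+R4) = 10.56 MΩ.
V_A = 12.6 × 10.56/(4.46 + 10.56) = 8.860 V.
V_B = V_A × 0.3121 = 2.765 V.

V_B ≈ 2.77 V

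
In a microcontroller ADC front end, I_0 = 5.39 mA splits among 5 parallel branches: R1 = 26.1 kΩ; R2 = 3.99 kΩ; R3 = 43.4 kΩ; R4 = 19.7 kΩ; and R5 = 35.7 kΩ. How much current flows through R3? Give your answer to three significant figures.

ΣG = 1/26.1 + 1/3.99 + 1/43.4 + 1/19.7 + 1/35.7 = 0.3908.
R3 takes the fraction G_k/ΣG = 0.02304/0.3908 = 0.05897, so I = 5.39 × 0.05897 = 0.3178 mA.

I ≈ 0.318 mA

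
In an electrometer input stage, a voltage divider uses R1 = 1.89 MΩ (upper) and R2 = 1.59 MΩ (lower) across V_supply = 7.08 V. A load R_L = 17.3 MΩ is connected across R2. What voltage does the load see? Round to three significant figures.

V_out ≈ 3.08 V

The load sits in parallel with R2, giving an effective lower resistance R2' = R2·R_L/(R2+R_L) = 1.456 MΩ.
Now apply the divider: V_out = 7.08 × 0.4352 = 3.081 V.
(Unloaded it would be 3.23 V; the load pulls it down.)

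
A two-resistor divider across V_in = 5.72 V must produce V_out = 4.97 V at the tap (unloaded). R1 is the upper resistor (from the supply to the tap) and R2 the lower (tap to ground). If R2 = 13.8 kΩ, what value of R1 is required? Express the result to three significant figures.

R1 ≈ 2.08 kΩ

The divider ratio is R2/(R1+R2) = 4.97/5.72 = 0.8689.
Rearranging, R1 = R2·(1−k)/k = 13.8 × 0.1509 = 2.082 kΩ.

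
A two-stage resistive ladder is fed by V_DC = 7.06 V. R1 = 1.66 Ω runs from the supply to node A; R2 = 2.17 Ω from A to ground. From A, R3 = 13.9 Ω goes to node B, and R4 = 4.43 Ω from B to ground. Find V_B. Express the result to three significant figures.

V_B ≈ 0.920 V

The second stage (R3 + R4 = 18.33 Ω) loads node A in parallel with R2.
R2 ‖ (R3+R4) = 1.940 Ω.
So V_A = 7.06 × 0.5389 = 3.805 V.
V_B = V_A × 0.2417 = 0.9196 V.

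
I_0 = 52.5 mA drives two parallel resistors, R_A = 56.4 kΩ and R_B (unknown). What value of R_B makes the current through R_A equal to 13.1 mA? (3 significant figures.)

R_B ≈ 18.8 kΩ

The fraction through R_A equals R_B/(R_A+R_B).
13.1/52.5 = R_B/(R_A + R_B) → R_B = R_A · (0.2495)/(1 − 0.2495) = 56.4 × 0.3325 = 18.75 kΩ.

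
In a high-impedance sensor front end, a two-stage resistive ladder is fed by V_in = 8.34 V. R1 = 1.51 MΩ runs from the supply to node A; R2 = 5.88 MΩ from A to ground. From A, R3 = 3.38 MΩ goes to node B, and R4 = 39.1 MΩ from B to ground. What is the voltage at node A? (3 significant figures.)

V_A ≈ 6.45 V

Looking into the second stage from A: R3 + R4 = 42.48 MΩ appears in parallel with R2.
Effective lower resistance at A: R2 ‖ 42.48 = 5.165 MΩ.
So V_A = 8.34 × 0.7738 = 6.453 V.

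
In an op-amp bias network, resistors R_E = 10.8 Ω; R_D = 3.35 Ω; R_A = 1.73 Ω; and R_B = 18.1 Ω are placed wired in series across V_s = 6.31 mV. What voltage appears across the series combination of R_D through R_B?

ΣR = 10.8 + 3.35 + 1.73 + 18.1 = 33.98 Ω.
R_{R_D..R_B} = 3.35 + 1.73 + 18.1 = 23.18 Ω.
By the voltage-divider rule, V = 6.31 × 23.18/33.98 = 4.304 mV.

V ≈ 4.30 mV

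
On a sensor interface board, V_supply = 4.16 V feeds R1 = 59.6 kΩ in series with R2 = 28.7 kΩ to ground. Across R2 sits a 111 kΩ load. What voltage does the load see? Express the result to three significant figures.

R2 ‖ R_L = (28.7 × 111)/(28.7 + 111) = 22.80 kΩ.
Then V_out = V_supply · R2'/(R1 + R2') = 4.16 × 22.80/82.40 = 1.151 V.
(Unloaded it would be 1.35 V; the load pulls it down.)

V_out ≈ 1.15 V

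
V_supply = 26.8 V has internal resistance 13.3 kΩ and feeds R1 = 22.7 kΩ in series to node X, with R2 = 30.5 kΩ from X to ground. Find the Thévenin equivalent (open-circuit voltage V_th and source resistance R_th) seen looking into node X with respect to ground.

R1' = 13.3 + 22.7 = 36.00 kΩ (source resistance + R1).
With X open, the divider is unloaded: V_th = 26.8 × 30.5/66.50 = 12.29 V.
Zeroing V_supply shorts the top of R1' to ground, so R_th = R1' ‖ R2 = 16.51 kΩ.

V_th ≈ 12.3 V, R_th ≈ 16.5 kΩ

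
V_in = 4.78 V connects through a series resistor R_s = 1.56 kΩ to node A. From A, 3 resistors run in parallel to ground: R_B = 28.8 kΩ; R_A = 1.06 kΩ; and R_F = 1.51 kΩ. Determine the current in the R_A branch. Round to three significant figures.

Combine the parallel branches: R_p = (1/28.8 + 1/1.06 + 1/1.51)⁻¹ = 0.6096 kΩ.
Node voltage V_A = V_in · R_p/(R_s + R_p) = 4.78 × 0.2810 = 1.343 V.
I(R_A) = V_A / R_A = 1.343/1.06 = 1.267 mA.
(Check via current divider: I_total = 2.203 mA; share G_k/ΣG = 0.5751 → same result.)

I ≈ 1.27 mA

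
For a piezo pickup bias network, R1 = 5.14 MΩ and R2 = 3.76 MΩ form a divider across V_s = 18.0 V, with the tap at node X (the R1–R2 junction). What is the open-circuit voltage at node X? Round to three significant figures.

V_th ≈ 7.60 V

V_th is the unloaded tap voltage: V_s · R2/(R1+R2) = 18.0 × 0.4225 = 7.604 V.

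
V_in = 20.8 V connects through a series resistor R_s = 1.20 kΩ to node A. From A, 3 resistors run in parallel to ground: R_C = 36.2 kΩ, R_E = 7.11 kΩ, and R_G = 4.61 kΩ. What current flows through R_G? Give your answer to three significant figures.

I ≈ 3.09 mA

Parallel bank: R_p = 1/(1/36.2 + 1/7.11 + 1/4.61) = 2.596 kΩ.
Node voltage V_A = V_in · R_p/(R_s + R_p) = 20.8 × 0.6839 = 14.22 V.
I(R_G) = V_A / R_G = 14.22/4.61 = 3.086 mA.
(Check via current divider: I_total = 5.479 mA; share G_k/ΣG = 0.5631 → same result.)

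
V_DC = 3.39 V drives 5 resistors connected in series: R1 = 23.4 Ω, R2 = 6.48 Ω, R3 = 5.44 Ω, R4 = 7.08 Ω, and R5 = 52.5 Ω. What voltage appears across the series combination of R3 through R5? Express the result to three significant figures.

V ≈ 2.32 V

Series total: ΣR = 23.4 + 6.48 + 5.44 + 7.08 + 52.5 = 94.90 Ω.
R_{R3..R5} = 5.44 + 7.08 + 52.5 = 65.02 Ω.
V = V_DC · R/ΣR = 3.39 × 0.6851 = 2.323 V.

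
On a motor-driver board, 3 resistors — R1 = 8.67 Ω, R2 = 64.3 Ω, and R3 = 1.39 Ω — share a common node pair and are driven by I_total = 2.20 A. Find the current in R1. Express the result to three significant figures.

Total conductance ΣG = 1/8.67 + 1/64.3 + 1/1.39 = 0.8503 (units of 1/Ω).
R1 takes the fraction G_k/ΣG = 0.1153/0.8503 = 0.1356, so I = 2.20 × 0.1356 = 0.2984 A.

I ≈ 0.298 A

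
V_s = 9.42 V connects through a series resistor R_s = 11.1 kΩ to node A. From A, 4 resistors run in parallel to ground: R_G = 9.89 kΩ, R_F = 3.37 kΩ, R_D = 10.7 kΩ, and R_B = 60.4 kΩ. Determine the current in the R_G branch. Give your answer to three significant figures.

Equivalent of the parallel group: R_p = 1.969 kΩ.
V_A by voltage divider: V_A = 9.42 × 1.969/(11.1 + 1.969) = 1.419 V.
I(R_G) = V_A / R_G = 1.419/9.89 = 0.1435 mA.
(Check via current divider: I_total = 0.7208 mA; share G_k/ΣG = 0.1991 → same result.)

I ≈ 0.144 mA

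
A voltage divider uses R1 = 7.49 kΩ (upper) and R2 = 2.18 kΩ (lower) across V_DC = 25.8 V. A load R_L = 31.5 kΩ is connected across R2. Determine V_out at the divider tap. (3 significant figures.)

First combine the lower leg with the load: R2 ‖ R_L = 2.039 kΩ.
Now apply the divider: V_out = 25.8 × 0.2140 = 5.520 V.

V_out ≈ 5.52 V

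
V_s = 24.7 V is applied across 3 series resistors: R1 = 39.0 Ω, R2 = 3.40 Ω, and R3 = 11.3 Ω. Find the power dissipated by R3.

ΣR = 53.70 Ω → I = 24.7/53.70 = 0.4600 A.
V(R3) = I·R = 5.198 V; P = V·I = 5.198 × 0.4600 = 2.391 W.

P ≈ 2.39 W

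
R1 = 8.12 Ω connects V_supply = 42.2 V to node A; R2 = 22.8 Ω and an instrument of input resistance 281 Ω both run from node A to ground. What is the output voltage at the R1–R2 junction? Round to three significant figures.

V_out ≈ 30.5 V

First combine the lower leg with the load: R2 ‖ R_L = 21.09 Ω.
Then V_out = V_supply · R2'/(R1 + R2') = 42.2 × 21.09/29.21 = 30.47 V.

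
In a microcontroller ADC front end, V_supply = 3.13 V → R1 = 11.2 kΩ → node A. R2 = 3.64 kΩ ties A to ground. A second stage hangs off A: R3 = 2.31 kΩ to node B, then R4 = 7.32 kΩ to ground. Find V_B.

Node A sees R2 in parallel with the series input of stage 2, R3 + R4 = 9.630 kΩ.
R2 ‖ (R3+R4) = 2.642 kΩ.
So V_A = 3.13 × 0.1908 = 0.5973 V.
Stage 2 is unloaded, so V_B = V_A · R4/(R3+R4) = 0.5973 × 7.32/9.630 = 0.4540 V.

V_B ≈ 0.454 V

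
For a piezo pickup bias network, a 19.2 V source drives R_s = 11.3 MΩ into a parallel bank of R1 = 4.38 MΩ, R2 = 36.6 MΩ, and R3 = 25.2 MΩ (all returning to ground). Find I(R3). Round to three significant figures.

Combine the parallel branches: R_p = (1/4.38 + 1/36.6 + 1/25.2)⁻¹ = 3.386 MΩ.
V_A by voltage divider: V_A = 19.2 × 3.386/(11.3 + 3.386) = 4.427 V.
I(R3) = V_A / R3 = 4.427/25.2 = 0.1757 µA.
(Check via current divider: I_total = 1.307 µA; share G_k/ΣG = 0.1344 → same result.)

I ≈ 0.176 µA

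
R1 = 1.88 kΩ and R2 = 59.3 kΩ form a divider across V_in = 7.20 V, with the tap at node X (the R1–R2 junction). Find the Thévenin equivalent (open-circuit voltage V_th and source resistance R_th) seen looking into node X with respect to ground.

V_th ≈ 6.98 V, R_th ≈ 1.82 kΩ

With X open, the divider is unloaded: V_th = 7.20 × 59.3/61.18 = 6.979 V.
Zeroing V_in shorts the top of R1 to ground, so R_th = R1 ‖ R2 = 1.822 kΩ.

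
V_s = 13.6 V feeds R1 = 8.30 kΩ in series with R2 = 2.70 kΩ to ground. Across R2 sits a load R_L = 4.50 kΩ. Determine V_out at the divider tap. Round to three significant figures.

V_out ≈ 2.30 V

The load sits in parallel with R2, giving an effective lower resistance R2' = R2·R_L/(R2+R_L) = 1.688 kΩ.
Now apply the divider: V_out = 13.6 × 0.1690 = 2.298 V.
(Unloaded it would be 3.34 V; the load pulls it down.)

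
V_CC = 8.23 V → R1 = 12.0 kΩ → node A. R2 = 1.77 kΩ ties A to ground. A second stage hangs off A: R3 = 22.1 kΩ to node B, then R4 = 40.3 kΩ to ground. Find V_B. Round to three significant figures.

V_B ≈ 0.667 V

Node A sees R2 in parallel with the series input of stage 2, R3 + R4 = 62.40 kΩ.
Effective lower resistance at A: R2 ‖ 62.40 = 1.721 kΩ.
So V_A = 8.23 × 0.1254 = 1.032 V.
Stage 2 is unloaded, so V_B = V_A · R4/(R3+R4) = 1.032 × 40.3/62.40 = 0.6667 V.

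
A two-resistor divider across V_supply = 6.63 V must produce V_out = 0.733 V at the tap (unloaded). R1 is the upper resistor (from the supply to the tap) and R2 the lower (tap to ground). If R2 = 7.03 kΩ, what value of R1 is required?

R1 ≈ 56.6 kΩ

V_out/V_supply = R2/(R1+R2) = 0.1106.
Rearranging, R1 = R2·(1−k)/k = 7.03 × 8.045 = 56.56 kΩ.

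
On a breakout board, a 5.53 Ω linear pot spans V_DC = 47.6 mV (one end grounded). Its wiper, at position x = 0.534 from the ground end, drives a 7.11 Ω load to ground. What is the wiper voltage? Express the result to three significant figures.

V_out ≈ 21.3 mV

Split the track: R_lower = x·R_p = 2.953 Ω, R_upper = (1−x)·R_p = 2.577 Ω.
Lower segment in parallel with the load: 2.953 ‖ 7.11 = 2.086 Ω.
V_out = 47.6 × 2.086/(2.577 + 2.086) = 21.30 mV.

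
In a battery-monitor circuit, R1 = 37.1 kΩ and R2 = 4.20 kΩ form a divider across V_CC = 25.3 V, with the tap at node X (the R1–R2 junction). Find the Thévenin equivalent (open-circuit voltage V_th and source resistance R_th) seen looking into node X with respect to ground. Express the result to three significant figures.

With X open, the divider is unloaded: V_th = 25.3 × 4.20/41.30 = 2.573 V.
Zeroing V_CC shorts the top of R1 to ground, so R_th = R1 ‖ R2 = 3.773 kΩ.

V_th ≈ 2.57 V, R_th ≈ 3.77 kΩ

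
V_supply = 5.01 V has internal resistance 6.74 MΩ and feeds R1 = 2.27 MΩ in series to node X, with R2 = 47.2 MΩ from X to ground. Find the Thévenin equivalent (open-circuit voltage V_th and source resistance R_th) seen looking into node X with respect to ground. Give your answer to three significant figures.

R1' = 6.74 + 2.27 = 9.010 MΩ (source resistance + R1).
Open-circuit (no load on X): V_th = V_supply · R2/(R1' + R2) = 5.01 × 47.2/(9.010 + 47.2) = 4.207 V.
Zeroing V_supply shorts the top of R1' to ground, so R_th = R1' ‖ R2 = 7.566 MΩ.

V_th ≈ 4.21 V, R_th ≈ 7.57 MΩ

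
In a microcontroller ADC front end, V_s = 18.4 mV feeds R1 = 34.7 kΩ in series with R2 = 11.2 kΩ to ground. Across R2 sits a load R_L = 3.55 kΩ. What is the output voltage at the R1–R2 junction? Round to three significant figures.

First combine the lower leg with the load: R2 ‖ R_L = 2.696 kΩ.
Now apply the divider: V_out = 18.4 × 0.07208 = 1.326 mV.

V_out ≈ 1.33 mV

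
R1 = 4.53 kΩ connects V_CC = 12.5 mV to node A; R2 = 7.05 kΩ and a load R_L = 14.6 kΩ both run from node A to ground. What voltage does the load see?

First combine the lower leg with the load: R2 ‖ R_L = 4.754 kΩ.
Voltage divider with the loaded lower leg: V_out = 12.5 × 4.754/(4.53 + 4.754) = 12.5 × 0.5121 = 6.401 mV.

V_out ≈ 6.40 mV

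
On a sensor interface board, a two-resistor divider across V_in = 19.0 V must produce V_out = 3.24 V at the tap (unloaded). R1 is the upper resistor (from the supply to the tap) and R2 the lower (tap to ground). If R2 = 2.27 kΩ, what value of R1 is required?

R1 ≈ 11.0 kΩ

Required fraction k = V_out/V_in = 0.1705.
R1 = R2·(1/k − 1) = 2.27 × 4.864 = 11.04 kΩ.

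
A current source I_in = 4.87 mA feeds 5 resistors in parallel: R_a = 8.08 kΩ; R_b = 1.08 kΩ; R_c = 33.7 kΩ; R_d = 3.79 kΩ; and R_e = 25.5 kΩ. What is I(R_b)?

ΣG = 1/8.08 + 1/1.08 + 1/33.7 + 1/3.79 + 1/25.5 = 1.382.
R_b takes the fraction G_k/ΣG = 0.9259/1.382 = 0.6698, so I = 4.87 × 0.6698 = 3.262 mA.

I ≈ 3.26 mA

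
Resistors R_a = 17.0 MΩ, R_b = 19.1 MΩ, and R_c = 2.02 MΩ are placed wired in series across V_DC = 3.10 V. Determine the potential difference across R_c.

V ≈ 0.164 V

Series total: ΣR = 17.0 + 19.1 + 2.02 = 38.12 MΩ.
Voltage divider: V = V_DC · (2.020 / 38.12) = 3.10 × 0.05299 = 0.1643 V.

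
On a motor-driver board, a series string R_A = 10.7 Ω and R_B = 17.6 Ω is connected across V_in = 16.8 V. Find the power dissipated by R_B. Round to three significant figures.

ΣR = 28.30 Ω → I = 16.8/28.30 = 0.5936 A.
P = I²R = 0.3524 × 17.6 = 6.202 W.

P ≈ 6.20 W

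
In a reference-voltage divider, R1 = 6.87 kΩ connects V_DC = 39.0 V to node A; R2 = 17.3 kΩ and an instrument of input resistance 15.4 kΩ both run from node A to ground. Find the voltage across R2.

The load sits in parallel with R2, giving an effective lower resistance R2' = R2·R_L/(R2+R_L) = 8.147 kΩ.
Now apply the divider: V_out = 39.0 × 0.5425 = 21.16 V.

V_out ≈ 21.2 V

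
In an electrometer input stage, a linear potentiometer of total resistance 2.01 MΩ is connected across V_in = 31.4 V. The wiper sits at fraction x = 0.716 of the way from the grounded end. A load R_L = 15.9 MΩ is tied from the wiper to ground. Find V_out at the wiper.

V_out ≈ 21.9 V

Split the track: R_lower = x·R_p = 1.439 MΩ, R_upper = (1−x)·R_p = 0.5708 MΩ.
R_L loads the lower segment: effective lower R = 1.320 MΩ.
V_out = 31.4 × 1.320/(0.5708 + 1.320) = 21.92 V.
(Unloaded: V_out = x·V_in = 22.5 V.)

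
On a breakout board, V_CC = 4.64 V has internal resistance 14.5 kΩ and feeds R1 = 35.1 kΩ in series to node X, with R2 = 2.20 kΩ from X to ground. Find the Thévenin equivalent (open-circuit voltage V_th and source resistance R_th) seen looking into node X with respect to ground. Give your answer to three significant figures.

V_th ≈ 0.197 V, R_th ≈ 2.11 kΩ

R1' = 14.5 + 35.1 = 49.60 kΩ (source resistance + R1).
Open-circuit (no load on X): V_th = V_CC · R2/(R1' + R2) = 4.64 × 2.20/(49.60 + 2.20) = 0.1971 V.
Looking into X with the source shorted: R_th = R1'·R2/(R1'+R2) = 49.60 × 2.20/51.80 = 2.107 kΩ.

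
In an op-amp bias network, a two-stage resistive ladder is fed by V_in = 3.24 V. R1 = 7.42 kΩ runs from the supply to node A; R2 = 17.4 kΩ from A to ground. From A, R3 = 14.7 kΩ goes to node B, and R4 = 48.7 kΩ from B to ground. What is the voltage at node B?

Looking into the second stage from A: R3 + R4 = 63.40 kΩ appears in parallel with R2.
R2 ‖ (R3+R4) = 13.65 kΩ.
First divider: V_A = V_in · 13.65/(7.42 + 13.65) = 2.099 V.
Stage 2 is unloaded, so V_B = V_A · R4/(R3+R4) = 2.099 × 48.7/63.40 = 1.612 V.

V_B ≈ 1.61 V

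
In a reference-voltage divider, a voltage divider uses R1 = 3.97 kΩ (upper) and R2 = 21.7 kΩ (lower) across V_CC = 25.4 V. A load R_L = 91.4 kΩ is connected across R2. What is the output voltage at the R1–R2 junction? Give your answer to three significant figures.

First combine the lower leg with the load: R2 ‖ R_L = 17.54 kΩ.
Then V_out = V_CC · R2'/(R1 + R2') = 25.4 × 17.54/21.51 = 20.71 V.

V_out ≈ 20.7 V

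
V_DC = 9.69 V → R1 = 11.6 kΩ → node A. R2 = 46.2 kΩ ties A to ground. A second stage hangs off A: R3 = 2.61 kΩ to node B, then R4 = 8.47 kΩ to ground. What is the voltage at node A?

V_A ≈ 4.22 V

Node A sees R2 in parallel with the series input of stage 2, R3 + R4 = 11.08 kΩ.
Effective lower resistance at A: R2 ‖ 11.08 = 8.937 kΩ.
First divider: V_A = V_DC · 8.937/(11.6 + 8.937) = 4.217 V.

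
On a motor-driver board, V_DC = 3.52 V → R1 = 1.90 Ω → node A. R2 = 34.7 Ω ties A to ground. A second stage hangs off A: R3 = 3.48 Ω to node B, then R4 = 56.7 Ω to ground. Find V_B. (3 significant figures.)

The second stage (R3 + R4 = 60.18 Ω) loads node A in parallel with R2.
R2 ‖ (R3+R4) = 22.01 Ω.
First divider: V_A = V_DC · 22.01/(1.90 + 22.01) = 3.240 V.
Stage 2 is unloaded, so V_B = V_A · R4/(R3+R4) = 3.240 × 56.7/60.18 = 3.053 V.

V_B ≈ 3.05 V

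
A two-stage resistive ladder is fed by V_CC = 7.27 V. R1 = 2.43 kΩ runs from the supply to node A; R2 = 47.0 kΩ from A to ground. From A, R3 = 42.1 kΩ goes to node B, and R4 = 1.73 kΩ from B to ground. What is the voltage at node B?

Node A sees R2 in parallel with the series input of stage 2, R3 + R4 = 43.83 kΩ.
R2 ‖ (R3+R4) = 22.68 kΩ.
First divider: V_A = V_CC · 22.68/(2.43 + 22.68) = 6.566 V.
Stage 2 is unloaded, so V_B = V_A · R4/(R3+R4) = 6.566 × 1.73/43.83 = 0.2592 V.

V_B ≈ 0.259 V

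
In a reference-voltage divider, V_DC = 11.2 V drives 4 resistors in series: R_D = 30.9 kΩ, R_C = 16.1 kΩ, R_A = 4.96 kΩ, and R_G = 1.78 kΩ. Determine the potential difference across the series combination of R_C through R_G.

V ≈ 4.76 V

ΣR = 30.9 + 16.1 + 4.96 + 1.78 = 53.74 kΩ.
R_{R_C..R_G} = 16.1 + 4.96 + 1.78 = 22.84 kΩ.
Voltage divider: V = V_DC · (22.84 / 53.74) = 11.2 × 0.4250 = 4.760 V.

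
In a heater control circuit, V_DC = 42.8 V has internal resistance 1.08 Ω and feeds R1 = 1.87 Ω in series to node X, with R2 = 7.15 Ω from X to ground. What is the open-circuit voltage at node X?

R1' = 1.08 + 1.87 = 2.950 Ω (source resistance + R1).
V_th is the unloaded tap voltage: V_DC · R2/(R1'+R2) = 42.8 × 0.7079 = 30.30 V.

V_th ≈ 30.3 V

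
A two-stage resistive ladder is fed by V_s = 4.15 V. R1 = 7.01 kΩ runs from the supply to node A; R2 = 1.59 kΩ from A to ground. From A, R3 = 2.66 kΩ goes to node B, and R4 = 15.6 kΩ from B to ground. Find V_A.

Looking into the second stage from A: R3 + R4 = 18.26 kΩ appears in parallel with R2.
Effective lower resistance at A: R2 ‖ 18.26 = 1.463 kΩ.
So V_A = 4.15 × 0.1726 = 0.7164 V.

V_A ≈ 0.716 V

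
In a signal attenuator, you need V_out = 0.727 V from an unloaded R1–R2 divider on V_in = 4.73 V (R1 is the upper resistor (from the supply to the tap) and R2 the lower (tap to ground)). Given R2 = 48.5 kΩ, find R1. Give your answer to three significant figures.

R1 ≈ 267 kΩ

Required fraction k = V_out/V_in = 0.1537.
R1 = R2·(1/k − 1) = 48.5 × 5.506 = 267.1 kΩ.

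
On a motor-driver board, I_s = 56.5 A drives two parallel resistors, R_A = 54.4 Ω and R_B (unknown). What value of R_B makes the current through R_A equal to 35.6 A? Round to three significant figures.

R_B ≈ 92.7 Ω

Two-branch current divider: I_A = I_s · R_B/(R_A + R_B).
35.6/56.5 = R_B/(R_A + R_B) → R_B = R_A · (0.6301)/(1 − 0.6301) = 54.4 × 1.703 = 92.66 Ω.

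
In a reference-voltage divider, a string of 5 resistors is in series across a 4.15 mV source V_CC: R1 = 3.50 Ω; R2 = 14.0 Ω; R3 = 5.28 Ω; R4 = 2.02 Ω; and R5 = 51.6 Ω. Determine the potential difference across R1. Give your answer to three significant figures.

Series total: ΣR = 3.50 + 14.0 + 5.28 + 2.02 + 51.6 = 76.40 Ω.
V = V_CC · R/ΣR = 4.15 × 0.04581 = 0.1901 mV.

V ≈ 0.190 mV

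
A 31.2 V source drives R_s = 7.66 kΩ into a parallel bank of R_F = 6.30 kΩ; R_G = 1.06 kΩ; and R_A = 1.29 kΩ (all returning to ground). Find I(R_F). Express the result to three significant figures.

I ≈ 0.322 mA

Combine the parallel branches: R_p = (1/6.30 + 1/1.06 + 1/1.29)⁻¹ = 0.5327 kΩ.
V_A = 31.2 × 0.5327/8.193 = 2.029 V.
Branch current I = V_A/R_F = 2.029/6.30 = 0.3220 mA.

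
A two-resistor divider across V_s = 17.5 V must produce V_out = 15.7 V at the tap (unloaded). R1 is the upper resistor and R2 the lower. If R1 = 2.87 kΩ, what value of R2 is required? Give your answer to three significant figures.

R2 ≈ 25.0 kΩ

V_out/V_s = R2/(R1+R2) = 0.8971.
R2 = R1 · 0.8971/(1 − 0.8971) = 25.03 kΩ.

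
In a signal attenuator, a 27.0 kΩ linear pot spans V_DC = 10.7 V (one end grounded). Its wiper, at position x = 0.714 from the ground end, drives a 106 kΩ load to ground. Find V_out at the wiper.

V_out ≈ 7.26 V

Lower segment x·R_p = 19.28 kΩ; upper segment (1−x)·R_p = 7.722 kΩ.
(x·R_p) ‖ R_L = 16.31 kΩ.
V_out = 10.7 × 16.31/(7.722 + 16.31) = 7.262 V.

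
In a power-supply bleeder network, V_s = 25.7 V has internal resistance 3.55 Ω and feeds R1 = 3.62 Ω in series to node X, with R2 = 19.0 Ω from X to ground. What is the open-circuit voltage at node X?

R1' = 3.55 + 3.62 = 7.170 Ω (source resistance + R1).
Open-circuit (no load on X): V_th = V_s · R2/(R1' + R2) = 25.7 × 19.0/(7.170 + 19.0) = 18.66 V.

V_th ≈ 18.7 V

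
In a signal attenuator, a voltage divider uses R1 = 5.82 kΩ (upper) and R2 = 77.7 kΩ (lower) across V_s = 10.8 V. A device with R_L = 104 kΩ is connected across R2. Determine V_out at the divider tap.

First combine the lower leg with the load: R2 ‖ R_L = 44.47 kΩ.
Then V_out = V_s · R2'/(R1 + R2') = 10.8 × 44.47/50.29 = 9.550 V.

V_out ≈ 9.55 V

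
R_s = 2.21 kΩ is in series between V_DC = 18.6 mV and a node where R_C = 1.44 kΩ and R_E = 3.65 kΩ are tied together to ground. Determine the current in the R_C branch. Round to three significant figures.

Equivalent of the parallel group: R_p = 1.033 kΩ.
V_A = 18.6 × 1.033/3.243 = 5.923 mV.
Branch current I = V_A/R_C = 5.923/1.44 = 4.113 µA.
(Check via current divider: I_total = 5.736 µA; share G_k/ΣG = 0.7171 → same result.)

I ≈ 4.11 µA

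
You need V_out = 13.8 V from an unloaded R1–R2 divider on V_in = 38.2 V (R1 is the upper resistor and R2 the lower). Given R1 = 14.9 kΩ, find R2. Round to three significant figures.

R2 ≈ 8.43 kΩ

Required fraction k = V_out/V_in = 0.3613.
Rearranging, R2 = R1·k/(1−k) = 14.9 × 0.5656 = 8.427 kΩ.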